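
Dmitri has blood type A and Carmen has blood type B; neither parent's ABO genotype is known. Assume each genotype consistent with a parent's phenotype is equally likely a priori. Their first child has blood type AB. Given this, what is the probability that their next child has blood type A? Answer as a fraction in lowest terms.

5/36

Possible genotypes: Dmitri ∈ {AA, AO}; Carmen ∈ {BB, BO}.
Weight each parental genotype pair by prior × P(type-AB child):
  AA × BB: posterior weight 4/9; P(next child type A) = 0.
  AA × BO: posterior weight 2/9; P(next child type A) = 1/2.
  AO × BB: posterior weight 2/9; P(next child type A) = 0.
  AO × BO: posterior weight 1/9; P(next child type A) = 1/4.
Weighted sum = 5/36.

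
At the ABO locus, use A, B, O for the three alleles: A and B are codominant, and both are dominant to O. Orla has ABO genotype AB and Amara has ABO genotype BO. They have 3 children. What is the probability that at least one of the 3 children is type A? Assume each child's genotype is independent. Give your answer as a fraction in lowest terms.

ABO cross AB × BO → 1/4 A, 1/2 B, 1/4 AB.
So P(type A) = 1/4 per child.
P(none) = (3/4)^3 = 27/64; P(at least one) = 1 − 27/64 = 37/64.

37/64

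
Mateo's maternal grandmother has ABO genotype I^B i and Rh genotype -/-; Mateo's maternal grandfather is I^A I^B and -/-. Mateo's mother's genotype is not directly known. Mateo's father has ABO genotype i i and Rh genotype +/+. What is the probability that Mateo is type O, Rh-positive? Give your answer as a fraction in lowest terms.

Mateo's mother's ABO genotype from I^B i × I^A I^B: 1/4 I^A I^B, 1/4 I^A i, 1/4 I^B I^B, 1/4 I^B i.
Crossing each possibility with the father i i and summing P(type O): 1/4·0 + 1/4·1/2 + 1/4·0 + 1/4·1/2 = 1/4.
Similarly for Rh via the mother's Rh distribution: P(Rh+) = 1.
Independent loci: 1/4 × 1 = 1/4.

1/4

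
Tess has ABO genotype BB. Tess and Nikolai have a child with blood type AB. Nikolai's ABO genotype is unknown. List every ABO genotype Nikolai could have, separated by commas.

For each candidate genotype of Nikolai, check whether crossing it with BB can produce every observed child phenotype.
  AA → possible child types {AB} ✓
  AB → possible child types {B, AB} ✓
  AO → possible child types {B, AB} ✓
  BB → possible child types {B} ✗
  BO → possible child types {B} ✗
  OO → possible child types {B} ✗

AA, AB, AO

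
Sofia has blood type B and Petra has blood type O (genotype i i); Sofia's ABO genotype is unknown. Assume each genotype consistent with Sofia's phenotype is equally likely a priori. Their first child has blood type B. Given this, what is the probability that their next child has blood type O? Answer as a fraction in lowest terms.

1/6

Possible genotypes: Sofia ∈ {I^B I^B, I^B i}; Petra ∈ {i i}.
Weight each parental genotype pair by prior × P(type-B child):
  I^B I^B × i i: posterior weight 2/3; P(next child type O) = 0.
  I^B i × i i: posterior weight 1/3; P(next child type O) = 1/2.
Weighted sum = 1/6.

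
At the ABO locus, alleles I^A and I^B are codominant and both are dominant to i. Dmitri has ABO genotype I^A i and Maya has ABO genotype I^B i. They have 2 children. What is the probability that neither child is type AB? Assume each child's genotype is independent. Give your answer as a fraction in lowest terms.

ABO cross I^A i × I^B i → 1/4 O, 1/4 A, 1/4 B, 1/4 AB.
So P(type AB) = 1/4 per child.
P(not type AB) = 3/4 for one child; (3/4)^2 = 9/16.

9/16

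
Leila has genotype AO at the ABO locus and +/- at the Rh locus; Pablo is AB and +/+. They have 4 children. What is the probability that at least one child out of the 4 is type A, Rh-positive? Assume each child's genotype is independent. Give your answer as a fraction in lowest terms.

ABO cross AO × AB → 1/2 A, 1/4 B, 1/4 AB.
Rh cross +/- × +/+ → 1 Rh+; so P(type A, Rh-positive) = 1/2 × 1 = 1/2 per child.
P(none) = (1/2)^4 = 1/16; P(at least one) = 1 − 1/16 = 15/16.

15/16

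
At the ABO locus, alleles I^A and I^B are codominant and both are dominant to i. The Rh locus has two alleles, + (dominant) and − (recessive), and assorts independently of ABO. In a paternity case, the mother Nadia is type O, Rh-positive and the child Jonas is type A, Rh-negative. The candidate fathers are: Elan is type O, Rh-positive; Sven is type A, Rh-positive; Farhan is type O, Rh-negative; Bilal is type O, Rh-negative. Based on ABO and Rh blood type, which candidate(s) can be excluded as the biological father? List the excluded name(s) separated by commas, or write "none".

Elan, Farhan, Bilal

A candidate is excluded only if no genotype consistent with his phenotype could produce a type A, Rh-negative child with a type O, Rh-positive mother.
Elan (type O, Rh+): no genotype consistent with that phenotype can produce a type-A Rh- child with a type-O mother.
Farhan (type O, Rh-): no genotype consistent with that phenotype can produce a type-A Rh- child with a type-O mother.
Bilal (type O, Rh-): no genotype consistent with that phenotype can produce a type-A Rh- child with a type-O mother.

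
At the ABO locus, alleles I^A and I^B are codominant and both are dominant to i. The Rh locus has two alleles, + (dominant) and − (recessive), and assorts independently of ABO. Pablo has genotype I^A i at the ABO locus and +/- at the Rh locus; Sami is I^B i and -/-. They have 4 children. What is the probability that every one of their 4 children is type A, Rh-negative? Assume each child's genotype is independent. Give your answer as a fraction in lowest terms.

ABO cross I^A i × I^B i → 1/4 O, 1/4 A, 1/4 B, 1/4 AB.
Rh cross +/- × -/- → 1/2 Rh+, 1/2 Rh-; so P(type A, Rh-negative) = 1/4 × 1/2 = 1/8 per child.
All 4 independent: (1/8)^4 = 1/4096.

1/4096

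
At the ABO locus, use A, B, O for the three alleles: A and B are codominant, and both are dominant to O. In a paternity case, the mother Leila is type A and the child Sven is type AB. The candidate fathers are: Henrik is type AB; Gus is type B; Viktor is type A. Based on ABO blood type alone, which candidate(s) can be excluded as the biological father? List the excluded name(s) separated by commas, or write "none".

Viktor

A candidate is excluded only if no genotype consistent with his phenotype could produce a type AB child with a type A mother.
Viktor (type A): no genotype consistent with that phenotype can produce a type-AB child with a type-A mother.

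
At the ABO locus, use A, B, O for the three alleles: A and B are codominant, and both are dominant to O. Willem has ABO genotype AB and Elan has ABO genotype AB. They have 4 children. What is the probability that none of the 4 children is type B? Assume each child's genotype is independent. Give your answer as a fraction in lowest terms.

ABO cross AB × AB → 1/4 A, 1/4 B, 1/2 AB.
So P(type B) = 1/4 per child.
P(not type B) = 3/4 for one child; (3/4)^4 = 81/256.

81/256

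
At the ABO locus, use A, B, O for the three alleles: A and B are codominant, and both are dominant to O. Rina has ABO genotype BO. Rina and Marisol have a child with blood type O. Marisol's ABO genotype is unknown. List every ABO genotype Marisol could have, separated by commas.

For each candidate genotype of Marisol, check whether crossing it with BO can produce every observed child phenotype.
  AA → possible child types {A, AB} ✗
  AB → possible child types {A, B, AB} ✗
  AO → possible child types {O, A, B, AB} ✓
  BB → possible child types {B} ✗
  BO → possible child types {O, B} ✓
  OO → possible child types {O, B} ✓

AO, BO, OO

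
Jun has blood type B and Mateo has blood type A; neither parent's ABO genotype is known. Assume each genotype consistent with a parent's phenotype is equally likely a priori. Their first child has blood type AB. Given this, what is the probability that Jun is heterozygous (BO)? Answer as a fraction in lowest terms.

Possible genotypes: Jun ∈ {BB, BO}; Mateo ∈ {AA, AO}.
Weight each parental genotype pair by prior × P(type-AB child):
  BB × AA: posterior weight 4/9.
  BB × AO: posterior weight 2/9.
  BO × AA: posterior weight 2/9.
  BO × AO: posterior weight 1/9.
Sum the posterior weight over pairs where Jun is BO: 1/3.

1/3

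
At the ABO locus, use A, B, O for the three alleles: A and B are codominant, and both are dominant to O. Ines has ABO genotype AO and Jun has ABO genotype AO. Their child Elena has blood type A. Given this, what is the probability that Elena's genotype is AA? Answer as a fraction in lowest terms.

1/3

Cross AO × AO → 1/4 AA, 1/2 AO, 1/4 OO.
Type-A genotypes among offspring: AA (1/4), AO (1/2); total 3/4.
P(AA | type A) = (1/4) / (3/4) = 1/3.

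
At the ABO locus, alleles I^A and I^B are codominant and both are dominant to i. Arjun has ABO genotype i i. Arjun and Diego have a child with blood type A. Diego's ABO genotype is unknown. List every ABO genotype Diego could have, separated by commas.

I^A I^A, I^A I^B, I^A i

For each candidate genotype of Diego, check whether crossing it with i i can produce every observed child phenotype.
  I^A I^A → possible child types {A} ✓
  I^A I^B → possible child types {A, B} ✓
  I^A i → possible child types {O, A} ✓
  I^B I^B → possible child types {B} ✗
  I^B i → possible child types {O, B} ✗
  i i → possible child types {O} ✗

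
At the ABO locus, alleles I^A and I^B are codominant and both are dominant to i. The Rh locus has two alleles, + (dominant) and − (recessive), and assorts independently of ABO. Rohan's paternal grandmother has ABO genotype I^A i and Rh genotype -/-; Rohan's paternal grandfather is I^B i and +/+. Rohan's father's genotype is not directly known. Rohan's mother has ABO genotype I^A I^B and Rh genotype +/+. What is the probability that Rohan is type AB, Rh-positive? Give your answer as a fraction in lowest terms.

Rohan's father's ABO genotype from I^A i × I^B i: 1/4 I^A I^B, 1/4 I^A i, 1/4 I^B i, 1/4 i i.
Crossing each possibility with the mother I^A I^B and summing P(type AB): 1/4·1/2 + 1/4·1/4 + 1/4·1/4 + 1/4·0 = 1/4.
Similarly for Rh via the father's Rh distribution: P(Rh+) = 1.
Independent loci: 1/4 × 1 = 1/4.

1/4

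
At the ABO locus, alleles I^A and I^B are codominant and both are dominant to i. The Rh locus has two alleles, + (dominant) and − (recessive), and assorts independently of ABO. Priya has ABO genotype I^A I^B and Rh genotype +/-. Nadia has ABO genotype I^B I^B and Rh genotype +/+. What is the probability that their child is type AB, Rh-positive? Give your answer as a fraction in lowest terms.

ABO cross I^A I^B × I^B I^B → offspring phenotypes: 1/2 B, 1/2 AB.
Rh cross +/- × +/+ → 1 Rh+.
Independent loci: P(type AB, Rh-positive) = 1/2 × 1 = 1/2.

1/2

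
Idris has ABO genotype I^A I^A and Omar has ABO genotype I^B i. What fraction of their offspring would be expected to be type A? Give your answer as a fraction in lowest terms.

ABO cross I^A I^A × I^B i → offspring phenotypes: 1/2 A, 1/2 AB.
So P(type A) = 1/2.

1/2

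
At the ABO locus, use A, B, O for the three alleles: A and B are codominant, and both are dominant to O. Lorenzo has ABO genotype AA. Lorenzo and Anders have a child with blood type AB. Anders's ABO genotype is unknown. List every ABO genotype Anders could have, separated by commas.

For each candidate genotype of Anders, check whether crossing it with AA can produce every observed child phenotype.
  AA → possible child types {A} ✗
  AB → possible child types {A, AB} ✓
  AO → possible child types {A} ✗
  BB → possible child types {AB} ✓
  BO → possible child types {A, AB} ✓
  OO → possible child types {A} ✗

AB, BB, BO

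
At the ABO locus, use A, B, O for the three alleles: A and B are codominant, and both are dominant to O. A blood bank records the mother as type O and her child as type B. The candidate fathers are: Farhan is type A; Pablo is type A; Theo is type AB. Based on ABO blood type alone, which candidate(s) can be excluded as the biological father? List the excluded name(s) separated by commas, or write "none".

Farhan, Pablo

A candidate is excluded only if no genotype consistent with his phenotype could produce a type B child with a type O mother.
Farhan (type A): no genotype consistent with that phenotype can produce a type-B child with a type-O mother.
Pablo (type A): no genotype consistent with that phenotype can produce a type-B child with a type-O mother.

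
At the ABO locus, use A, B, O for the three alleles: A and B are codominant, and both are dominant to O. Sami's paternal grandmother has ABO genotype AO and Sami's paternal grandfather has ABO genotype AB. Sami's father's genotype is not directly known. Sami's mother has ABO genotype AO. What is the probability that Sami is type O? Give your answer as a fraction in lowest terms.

1/8

Sami's father's ABO genotype from AO × AB: 1/4 AA, 1/4 AB, 1/4 AO, 1/4 BO.
Crossing each possibility with the mother AO and summing P(type O): 1/4·0 + 1/4·0 + 1/4·1/4 + 1/4·1/4 = 1/8.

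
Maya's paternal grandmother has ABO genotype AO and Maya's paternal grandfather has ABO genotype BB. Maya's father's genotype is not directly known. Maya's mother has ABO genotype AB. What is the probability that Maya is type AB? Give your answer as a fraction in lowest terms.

3/8

Maya's father's ABO genotype from AO × BB: 1/2 AB, 1/2 BO.
Crossing each possibility with the mother AB and summing P(type AB): 1/2·1/2 + 1/2·1/4 = 3/8.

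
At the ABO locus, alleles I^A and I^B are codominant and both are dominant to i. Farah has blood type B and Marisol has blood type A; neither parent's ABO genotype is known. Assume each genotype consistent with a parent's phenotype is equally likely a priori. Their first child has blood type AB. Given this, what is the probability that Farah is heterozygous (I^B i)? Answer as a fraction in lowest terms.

Possible genotypes: Farah ∈ {I^B I^B, I^B i}; Marisol ∈ {I^A I^A, I^A i}.
Weight each parental genotype pair by prior × P(type-AB child):
  I^B I^B × I^A I^A: posterior weight 4/9.
  I^B I^B × I^A i: posterior weight 2/9.
  I^B i × I^A I^A: posterior weight 2/9.
  I^B i × I^A i: posterior weight 1/9.
Sum the posterior weight over pairs where Farah is I^B i: 1/3.

1/3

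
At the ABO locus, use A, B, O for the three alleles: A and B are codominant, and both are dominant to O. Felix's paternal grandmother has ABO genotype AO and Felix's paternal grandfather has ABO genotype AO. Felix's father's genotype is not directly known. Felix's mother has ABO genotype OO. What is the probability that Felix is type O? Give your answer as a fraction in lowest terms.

Felix's father's ABO genotype from AO × AO: 1/4 AA, 1/2 AO, 1/4 OO.
Crossing each possibility with the mother OO and summing P(type O): 1/4·0 + 1/2·1/2 + 1/4·1 = 1/2.

1/2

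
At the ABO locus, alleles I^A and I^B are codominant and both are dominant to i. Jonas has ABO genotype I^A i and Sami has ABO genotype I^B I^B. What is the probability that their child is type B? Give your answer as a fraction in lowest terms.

ABO cross I^A i × I^B I^B → offspring phenotypes: 1/2 B, 1/2 AB.
So P(type B) = 1/2.

1/2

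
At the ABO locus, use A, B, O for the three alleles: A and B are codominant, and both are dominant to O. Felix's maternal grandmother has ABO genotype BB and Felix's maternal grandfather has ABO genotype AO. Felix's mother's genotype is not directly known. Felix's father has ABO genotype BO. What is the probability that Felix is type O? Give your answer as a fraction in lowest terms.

Felix's mother's ABO genotype from BB × AO: 1/2 AB, 1/2 BO.
Crossing each possibility with the father BO and summing P(type O): 1/2·0 + 1/2·1/4 = 1/8.

1/8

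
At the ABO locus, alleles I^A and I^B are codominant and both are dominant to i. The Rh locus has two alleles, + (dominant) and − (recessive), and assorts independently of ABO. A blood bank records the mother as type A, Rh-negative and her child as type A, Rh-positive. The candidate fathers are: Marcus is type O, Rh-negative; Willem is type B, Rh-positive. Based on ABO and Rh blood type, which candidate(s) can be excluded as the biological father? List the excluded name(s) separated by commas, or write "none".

Marcus

A candidate is excluded only if no genotype consistent with his phenotype could produce a type A, Rh-positive child with a type A, Rh-negative mother.
Marcus (type O, Rh-): no genotype consistent with that phenotype can produce a type-A Rh+ child with a type-A mother.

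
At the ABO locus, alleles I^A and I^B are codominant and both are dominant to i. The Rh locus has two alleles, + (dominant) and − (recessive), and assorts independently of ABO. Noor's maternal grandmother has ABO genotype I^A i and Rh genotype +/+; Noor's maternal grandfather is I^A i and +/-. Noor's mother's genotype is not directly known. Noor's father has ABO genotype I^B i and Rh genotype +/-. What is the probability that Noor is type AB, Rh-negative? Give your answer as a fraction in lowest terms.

1/32

Noor's mother's ABO genotype from I^A i × I^A i: 1/4 I^A I^A, 1/2 I^A i, 1/4 i i.
Crossing each possibility with the father I^B i and summing P(type AB): 1/4·1/2 + 1/2·1/4 + 1/4·0 = 1/4.
Similarly for Rh via the mother's Rh distribution: P(Rh-) = 1/8.
Independent loci: 1/4 × 1/8 = 1/32.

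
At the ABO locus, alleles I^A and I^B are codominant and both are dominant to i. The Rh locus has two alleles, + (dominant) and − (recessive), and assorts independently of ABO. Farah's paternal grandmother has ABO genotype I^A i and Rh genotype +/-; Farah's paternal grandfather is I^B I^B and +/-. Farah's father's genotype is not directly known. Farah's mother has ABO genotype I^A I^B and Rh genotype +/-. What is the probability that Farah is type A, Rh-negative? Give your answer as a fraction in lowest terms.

Farah's father's ABO genotype from I^A i × I^B I^B: 1/2 I^A I^B, 1/2 I^B i.
Crossing each possibility with the mother I^A I^B and summing P(type A): 1/2·1/4 + 1/2·1/4 = 1/4.
Similarly for Rh via the father's Rh distribution: P(Rh-) = 1/4.
Independent loci: 1/4 × 1/4 = 1/16.

1/16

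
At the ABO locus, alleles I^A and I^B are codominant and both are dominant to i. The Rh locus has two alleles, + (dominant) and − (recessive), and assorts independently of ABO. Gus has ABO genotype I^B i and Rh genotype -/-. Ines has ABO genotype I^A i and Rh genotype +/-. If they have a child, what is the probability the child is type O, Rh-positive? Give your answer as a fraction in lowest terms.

ABO cross I^B i × I^A i → offspring phenotypes: 1/4 O, 1/4 A, 1/4 B, 1/4 AB.
Rh cross -/- × +/- → 1/2 Rh+, 1/2 Rh-.
Independent loci: P(type O, Rh-positive) = 1/4 × 1/2 = 1/8.

1/8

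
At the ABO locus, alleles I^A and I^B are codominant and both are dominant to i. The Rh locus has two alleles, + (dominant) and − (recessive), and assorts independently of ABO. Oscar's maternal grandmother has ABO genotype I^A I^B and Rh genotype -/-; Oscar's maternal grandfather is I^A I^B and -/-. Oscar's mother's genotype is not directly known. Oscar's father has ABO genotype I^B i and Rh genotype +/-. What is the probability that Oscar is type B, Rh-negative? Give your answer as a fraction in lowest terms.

1/4

Oscar's mother's ABO genotype from I^A I^B × I^A I^B: 1/4 I^A I^A, 1/2 I^A I^B, 1/4 I^B I^B.
Crossing each possibility with the father I^B i and summing P(type B): 1/4·0 + 1/2·1/2 + 1/4·1 = 1/2.
Similarly for Rh via the mother's Rh distribution: P(Rh-) = 1/2.
Independent loci: 1/2 × 1/2 = 1/4.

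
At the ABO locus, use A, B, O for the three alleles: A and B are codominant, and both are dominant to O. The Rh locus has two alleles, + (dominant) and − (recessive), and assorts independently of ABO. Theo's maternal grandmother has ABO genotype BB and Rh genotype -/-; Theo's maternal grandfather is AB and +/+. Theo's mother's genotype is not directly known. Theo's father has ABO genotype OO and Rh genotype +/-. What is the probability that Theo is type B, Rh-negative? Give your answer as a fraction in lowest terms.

3/16

Theo's mother's ABO genotype from BB × AB: 1/2 AB, 1/2 BB.
Crossing each possibility with the father OO and summing P(type B): 1/2·1/2 + 1/2·1 = 3/4.
Similarly for Rh via the mother's Rh distribution: P(Rh-) = 1/4.
Independent loci: 3/4 × 1/4 = 3/16.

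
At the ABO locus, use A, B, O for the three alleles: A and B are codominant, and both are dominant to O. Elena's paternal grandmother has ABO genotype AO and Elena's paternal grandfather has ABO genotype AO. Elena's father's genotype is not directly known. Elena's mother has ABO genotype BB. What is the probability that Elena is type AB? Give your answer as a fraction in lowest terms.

1/2

Elena's father's ABO genotype from AO × AO: 1/4 AA, 1/2 AO, 1/4 OO.
Crossing each possibility with the mother BB and summing P(type AB): 1/4·1 + 1/2·1/2 + 1/4·0 = 1/2.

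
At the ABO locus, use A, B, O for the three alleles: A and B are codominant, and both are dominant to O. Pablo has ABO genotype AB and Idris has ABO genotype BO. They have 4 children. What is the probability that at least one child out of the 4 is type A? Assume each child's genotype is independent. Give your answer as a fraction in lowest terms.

ABO cross AB × BO → 1/4 A, 1/2 B, 1/4 AB.
So P(type A) = 1/4 per child.
P(none) = (3/4)^4 = 81/256; P(at least one) = 1 − 81/256 = 175/256.

175/256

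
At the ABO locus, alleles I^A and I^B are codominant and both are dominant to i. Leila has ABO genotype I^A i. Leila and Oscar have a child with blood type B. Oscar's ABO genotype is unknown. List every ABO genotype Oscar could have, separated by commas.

For each candidate genotype of Oscar, check whether crossing it with I^A i can produce every observed child phenotype.
  I^A I^A → possible child types {A} ✗
  I^A I^B → possible child types {A, B, AB} ✓
  I^A i → possible child types {O, A} ✗
  I^B I^B → possible child types {B, AB} ✓
  I^B i → possible child types {O, A, B, AB} ✓
  i i → possible child types {O, A} ✗

I^A I^B, I^B I^B, I^B i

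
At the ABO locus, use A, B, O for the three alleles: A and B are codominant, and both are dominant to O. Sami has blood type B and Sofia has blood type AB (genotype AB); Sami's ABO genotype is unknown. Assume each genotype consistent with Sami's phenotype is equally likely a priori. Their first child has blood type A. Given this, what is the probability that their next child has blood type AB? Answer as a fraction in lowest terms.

1/4

Possible genotypes: Sami ∈ {BB, BO}; Sofia ∈ {AB}.
Weight each parental genotype pair by prior × P(type-A child):
  BO × AB: posterior weight 1; P(next child type AB) = 1/4.
Weighted sum = 1/4.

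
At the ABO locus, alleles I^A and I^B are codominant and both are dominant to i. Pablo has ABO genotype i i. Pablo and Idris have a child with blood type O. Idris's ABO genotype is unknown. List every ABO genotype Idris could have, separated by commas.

I^A i, I^B i, i i

For each candidate genotype of Idris, check whether crossing it with i i can produce every observed child phenotype.
  I^A I^A → possible child types {A} ✗
  I^A I^B → possible child types {A, B} ✗
  I^A i → possible child types {O, A} ✓
  I^B I^B → possible child types {B} ✗
  I^B i → possible child types {O, B} ✓
  i i → possible child types {O} ✓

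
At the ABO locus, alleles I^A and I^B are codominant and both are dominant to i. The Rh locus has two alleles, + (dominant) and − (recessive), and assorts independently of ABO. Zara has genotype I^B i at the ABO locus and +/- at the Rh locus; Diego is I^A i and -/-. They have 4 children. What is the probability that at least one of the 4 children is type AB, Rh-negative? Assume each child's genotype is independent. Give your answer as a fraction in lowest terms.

ABO cross I^B i × I^A i → 1/4 O, 1/4 A, 1/4 B, 1/4 AB.
Rh cross +/- × -/- → 1/2 Rh+, 1/2 Rh-; so P(type AB, Rh-negative) = 1/4 × 1/2 = 1/8 per child.
P(none) = (7/8)^4 = 2401/4096; P(at least one) = 1 − 2401/4096 = 1695/4096.

1695/4096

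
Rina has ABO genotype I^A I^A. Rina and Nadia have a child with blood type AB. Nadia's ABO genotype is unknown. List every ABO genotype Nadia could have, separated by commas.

I^A I^B, I^B I^B, I^B i

For each candidate genotype of Nadia, check whether crossing it with I^A I^A can produce every observed child phenotype.
  I^A I^A → possible child types {A} ✗
  I^A I^B → possible child types {A, AB} ✓
  I^A i → possible child types {A} ✗
  I^B I^B → possible child types {AB} ✓
  I^B i → possible child types {A, AB} ✓
  i i → possible child types {A} ✗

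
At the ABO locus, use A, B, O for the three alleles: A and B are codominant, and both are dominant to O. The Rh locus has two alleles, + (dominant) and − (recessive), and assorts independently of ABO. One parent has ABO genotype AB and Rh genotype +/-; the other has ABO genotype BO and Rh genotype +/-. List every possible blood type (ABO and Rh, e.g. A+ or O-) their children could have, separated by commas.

Gametes from AB × BO give offspring ABO genotypes AB, AO, BB, BO, i.e. phenotypes A, B, AB.
Rh cross +/- × +/- → phenotypes Rh+, Rh-.
Combining independently: A+, A-, B+, B-, AB+, AB-.

A+, A-, B+, B-, AB+, AB-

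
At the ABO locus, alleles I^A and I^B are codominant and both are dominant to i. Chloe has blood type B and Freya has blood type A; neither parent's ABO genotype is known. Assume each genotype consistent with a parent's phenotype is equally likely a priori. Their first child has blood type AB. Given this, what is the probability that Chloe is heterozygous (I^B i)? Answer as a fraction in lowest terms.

Possible genotypes: Chloe ∈ {I^B I^B, I^B i}; Freya ∈ {I^A I^A, I^A i}.
Weight each parental genotype pair by prior × P(type-AB child):
  I^B I^B × I^A I^A: posterior weight 4/9.
  I^B I^B × I^A i: posterior weight 2/9.
  I^B i × I^A I^A: posterior weight 2/9.
  I^B i × I^A i: posterior weight 1/9.
Sum the posterior weight over pairs where Chloe is I^B i: 1/3.

1/3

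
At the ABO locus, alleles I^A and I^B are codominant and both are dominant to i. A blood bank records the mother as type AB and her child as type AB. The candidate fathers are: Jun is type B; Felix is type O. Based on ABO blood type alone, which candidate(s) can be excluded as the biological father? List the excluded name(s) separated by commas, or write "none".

Felix

A candidate is excluded only if no genotype consistent with his phenotype could produce a type AB child with a type AB mother.
Felix (type O): no genotype consistent with that phenotype can produce a type-AB child with a type-AB mother.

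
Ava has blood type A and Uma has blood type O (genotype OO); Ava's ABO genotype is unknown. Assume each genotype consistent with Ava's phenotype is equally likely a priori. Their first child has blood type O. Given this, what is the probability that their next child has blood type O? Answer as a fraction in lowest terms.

1/2

Possible genotypes: Ava ∈ {AA, AO}; Uma ∈ {OO}.
Weight each parental genotype pair by prior × P(type-O child):
  AO × OO: posterior weight 1; P(next child type O) = 1/2.
Weighted sum = 1/2.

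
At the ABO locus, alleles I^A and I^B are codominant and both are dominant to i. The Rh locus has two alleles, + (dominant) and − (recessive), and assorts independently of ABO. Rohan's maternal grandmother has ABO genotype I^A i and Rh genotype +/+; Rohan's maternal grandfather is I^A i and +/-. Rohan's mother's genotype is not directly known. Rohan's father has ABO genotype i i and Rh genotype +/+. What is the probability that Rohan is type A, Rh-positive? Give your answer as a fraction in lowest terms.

1/2

Rohan's mother's ABO genotype from I^A i × I^A i: 1/4 I^A I^A, 1/2 I^A i, 1/4 i i.
Crossing each possibility with the father i i and summing P(type A): 1/4·1 + 1/2·1/2 + 1/4·0 = 1/2.
Similarly for Rh via the mother's Rh distribution: P(Rh+) = 1.
Independent loci: 1/2 × 1 = 1/2.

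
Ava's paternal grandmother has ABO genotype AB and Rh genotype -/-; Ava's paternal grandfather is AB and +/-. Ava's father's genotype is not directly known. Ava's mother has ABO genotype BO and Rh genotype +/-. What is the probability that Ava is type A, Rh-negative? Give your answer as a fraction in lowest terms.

Ava's father's ABO genotype from AB × AB: 1/4 AA, 1/2 AB, 1/4 BB.
Crossing each possibility with the mother BO and summing P(type A): 1/4·1/2 + 1/2·1/4 + 1/4·0 = 1/4.
Similarly for Rh via the father's Rh distribution: P(Rh-) = 3/8.
Independent loci: 1/4 × 3/8 = 3/32.

3/32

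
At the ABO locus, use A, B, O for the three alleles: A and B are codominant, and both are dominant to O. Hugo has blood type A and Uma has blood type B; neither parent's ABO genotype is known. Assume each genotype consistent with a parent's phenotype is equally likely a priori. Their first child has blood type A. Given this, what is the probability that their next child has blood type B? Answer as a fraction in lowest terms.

Possible genotypes: Hugo ∈ {AA, AO}; Uma ∈ {BB, BO}.
Weight each parental genotype pair by prior × P(type-A child):
  AA × BO: posterior weight 2/3; P(next child type B) = 0.
  AO × BO: posterior weight 1/3; P(next child type B) = 1/4.
Weighted sum = 1/12.

1/12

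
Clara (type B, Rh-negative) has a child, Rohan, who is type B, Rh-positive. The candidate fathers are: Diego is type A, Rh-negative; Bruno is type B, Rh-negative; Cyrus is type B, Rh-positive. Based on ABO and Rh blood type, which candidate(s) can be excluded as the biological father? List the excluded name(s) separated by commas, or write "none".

A candidate is excluded only if no genotype consistent with his phenotype could produce a type B, Rh-positive child with a type B, Rh-negative mother.
Diego (type A, Rh-): no genotype consistent with that phenotype can produce a type-B Rh+ child with a type-B mother.
Bruno (type B, Rh-): no genotype consistent with that phenotype can produce a type-B Rh+ child with a type-B mother.

Diego, Bruno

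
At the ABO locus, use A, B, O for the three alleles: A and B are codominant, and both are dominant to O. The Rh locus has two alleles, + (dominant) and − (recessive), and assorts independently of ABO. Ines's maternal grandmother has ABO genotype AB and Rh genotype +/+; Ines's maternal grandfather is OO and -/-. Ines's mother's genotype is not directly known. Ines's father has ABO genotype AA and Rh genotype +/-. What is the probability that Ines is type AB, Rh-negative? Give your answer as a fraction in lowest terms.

Ines's mother's ABO genotype from AB × OO: 1/2 AO, 1/2 BO.
Crossing each possibility with the father AA and summing P(type AB): 1/2·0 + 1/2·1/2 = 1/4.
Similarly for Rh via the mother's Rh distribution: P(Rh-) = 1/4.
Independent loci: 1/4 × 1/4 = 1/16.

1/16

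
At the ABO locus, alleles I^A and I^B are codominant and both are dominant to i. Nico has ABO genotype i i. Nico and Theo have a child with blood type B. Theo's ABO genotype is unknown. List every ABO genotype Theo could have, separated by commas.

I^A I^B, I^B I^B, I^B i

For each candidate genotype of Theo, check whether crossing it with i i can produce every observed child phenotype.
  I^A I^A → possible child types {A} ✗
  I^A I^B → possible child types {A, B} ✓
  I^A i → possible child types {O, A} ✗
  I^B I^B → possible child types {B} ✓
  I^B i → possible child types {O, B} ✓
  i i → possible child types {O} ✗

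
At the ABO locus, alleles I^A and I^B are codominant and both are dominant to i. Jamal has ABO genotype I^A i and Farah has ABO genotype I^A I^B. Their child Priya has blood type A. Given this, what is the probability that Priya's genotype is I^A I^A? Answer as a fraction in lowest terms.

1/2

Cross I^A i × I^A I^B → 1/4 I^A I^A, 1/4 I^A I^B, 1/4 I^A i, 1/4 I^B i.
Type-A genotypes among offspring: I^A I^A (1/4), I^A i (1/4); total 1/2.
P(I^A I^A | type A) = (1/4) / (1/2) = 1/2.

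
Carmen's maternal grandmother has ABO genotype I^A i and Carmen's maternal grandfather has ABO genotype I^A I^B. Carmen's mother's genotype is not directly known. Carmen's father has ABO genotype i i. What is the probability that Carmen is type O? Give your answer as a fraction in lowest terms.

1/4

Carmen's mother's ABO genotype from I^A i × I^A I^B: 1/4 I^A I^A, 1/4 I^A I^B, 1/4 I^A i, 1/4 I^B i.
Crossing each possibility with the father i i and summing P(type O): 1/4·0 + 1/4·0 + 1/4·1/2 + 1/4·1/2 = 1/4.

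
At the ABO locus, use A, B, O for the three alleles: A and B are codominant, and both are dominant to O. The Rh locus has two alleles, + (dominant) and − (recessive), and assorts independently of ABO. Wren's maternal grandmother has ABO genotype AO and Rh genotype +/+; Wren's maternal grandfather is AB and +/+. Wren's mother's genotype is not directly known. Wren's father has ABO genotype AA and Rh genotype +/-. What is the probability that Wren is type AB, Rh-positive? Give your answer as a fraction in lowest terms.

Wren's mother's ABO genotype from AO × AB: 1/4 AA, 1/4 AB, 1/4 AO, 1/4 BO.
Crossing each possibility with the father AA and summing P(type AB): 1/4·0 + 1/4·1/2 + 1/4·0 + 1/4·1/2 = 1/4.
Similarly for Rh via the mother's Rh distribution: P(Rh+) = 1.
Independent loci: 1/4 × 1 = 1/4.

1/4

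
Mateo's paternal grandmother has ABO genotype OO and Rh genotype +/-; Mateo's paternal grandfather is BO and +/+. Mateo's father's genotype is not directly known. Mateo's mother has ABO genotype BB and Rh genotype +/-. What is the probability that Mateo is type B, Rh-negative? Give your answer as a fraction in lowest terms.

1/8

Mateo's father's ABO genotype from OO × BO: 1/2 BO, 1/2 OO.
Crossing each possibility with the mother BB and summing P(type B): 1/2·1 + 1/2·1 = 1.
Similarly for Rh via the father's Rh distribution: P(Rh-) = 1/8.
Independent loci: 1 × 1/8 = 1/8.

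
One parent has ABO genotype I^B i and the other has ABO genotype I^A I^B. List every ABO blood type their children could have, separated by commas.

Gametes from I^B i × I^A I^B give offspring ABO genotypes I^A I^B, I^A i, I^B I^B, I^B i, i.e. phenotypes A, B, AB.

A, B, AB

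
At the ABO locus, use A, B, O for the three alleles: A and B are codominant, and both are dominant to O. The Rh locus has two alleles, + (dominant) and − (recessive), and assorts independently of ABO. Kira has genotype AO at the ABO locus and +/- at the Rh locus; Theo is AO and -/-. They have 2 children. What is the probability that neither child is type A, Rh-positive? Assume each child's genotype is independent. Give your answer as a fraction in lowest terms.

ABO cross AO × AO → 1/4 O, 3/4 A.
Rh cross +/- × -/- → 1/2 Rh+, 1/2 Rh-; so P(type A, Rh-positive) = 3/4 × 1/2 = 3/8 per child.
P(not type A, Rh-positive) = 5/8 for one child; (5/8)^2 = 25/64.

25/64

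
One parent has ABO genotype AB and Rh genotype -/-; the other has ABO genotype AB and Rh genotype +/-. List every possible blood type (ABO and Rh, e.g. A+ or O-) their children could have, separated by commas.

A+, A-, B+, B-, AB+, AB-

Gametes from AB × AB give offspring ABO genotypes AA, AB, BB, i.e. phenotypes A, B, AB.
Rh cross -/- × +/- → phenotypes Rh+, Rh-.
Combining independently: A+, A-, B+, B-, AB+, AB-.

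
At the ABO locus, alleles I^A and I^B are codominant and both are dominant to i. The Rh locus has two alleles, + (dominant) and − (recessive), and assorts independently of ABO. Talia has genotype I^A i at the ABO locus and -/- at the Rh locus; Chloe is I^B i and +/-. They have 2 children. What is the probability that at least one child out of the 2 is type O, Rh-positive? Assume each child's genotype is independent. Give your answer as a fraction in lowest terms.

ABO cross I^A i × I^B i → 1/4 O, 1/4 A, 1/4 B, 1/4 AB.
Rh cross -/- × +/- → 1/2 Rh+, 1/2 Rh-; so P(type O, Rh-positive) = 1/4 × 1/2 = 1/8 per child.
P(none) = (7/8)^2 = 49/64; P(at least one) = 1 − 49/64 = 15/64.

15/64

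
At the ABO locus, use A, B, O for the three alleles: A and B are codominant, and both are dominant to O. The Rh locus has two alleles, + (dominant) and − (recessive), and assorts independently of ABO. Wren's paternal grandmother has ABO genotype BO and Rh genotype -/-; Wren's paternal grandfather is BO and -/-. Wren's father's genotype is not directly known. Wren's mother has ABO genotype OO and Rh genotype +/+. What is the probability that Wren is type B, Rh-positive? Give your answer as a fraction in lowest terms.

Wren's father's ABO genotype from BO × BO: 1/4 BB, 1/2 BO, 1/4 OO.
Crossing each possibility with the mother OO and summing P(type B): 1/4·1 + 1/2·1/2 + 1/4·0 = 1/2.
Similarly for Rh via the father's Rh distribution: P(Rh+) = 1.
Independent loci: 1/2 × 1 = 1/2.

1/2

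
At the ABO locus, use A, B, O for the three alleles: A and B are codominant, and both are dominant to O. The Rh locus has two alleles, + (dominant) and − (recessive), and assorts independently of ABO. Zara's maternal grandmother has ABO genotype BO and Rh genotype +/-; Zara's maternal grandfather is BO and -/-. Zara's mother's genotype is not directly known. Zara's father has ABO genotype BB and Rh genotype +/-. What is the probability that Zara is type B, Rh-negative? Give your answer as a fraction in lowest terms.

3/8

Zara's mother's ABO genotype from BO × BO: 1/4 BB, 1/2 BO, 1/4 OO.
Crossing each possibility with the father BB and summing P(type B): 1/4·1 + 1/2·1 + 1/4·1 = 1.
Similarly for Rh via the mother's Rh distribution: P(Rh-) = 3/8.
Independent loci: 1 × 3/8 = 3/8.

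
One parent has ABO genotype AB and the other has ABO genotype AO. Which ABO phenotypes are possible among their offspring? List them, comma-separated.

A, B, AB

Gametes from AB × AO give offspring ABO genotypes AA, AB, AO, BO, i.e. phenotypes A, B, AB.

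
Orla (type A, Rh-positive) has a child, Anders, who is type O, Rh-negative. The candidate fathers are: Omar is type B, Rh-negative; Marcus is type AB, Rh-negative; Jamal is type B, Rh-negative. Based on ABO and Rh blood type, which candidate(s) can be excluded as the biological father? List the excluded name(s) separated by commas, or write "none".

A candidate is excluded only if no genotype consistent with his phenotype could produce a type O, Rh-negative child with a type A, Rh-positive mother.
Marcus (type AB, Rh-): no genotype consistent with that phenotype can produce a type-O Rh- child with a type-A mother.

Marcus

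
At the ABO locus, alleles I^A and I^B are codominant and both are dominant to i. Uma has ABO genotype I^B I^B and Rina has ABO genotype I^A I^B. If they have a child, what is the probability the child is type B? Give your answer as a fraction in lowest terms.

1/2

ABO cross I^B I^B × I^A I^B → offspring phenotypes: 1/2 B, 1/2 AB.
So P(type B) = 1/2.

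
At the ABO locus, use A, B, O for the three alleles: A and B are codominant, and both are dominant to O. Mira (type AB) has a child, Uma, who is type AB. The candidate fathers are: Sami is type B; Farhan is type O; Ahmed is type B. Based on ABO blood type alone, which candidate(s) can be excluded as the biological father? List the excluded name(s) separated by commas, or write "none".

A candidate is excluded only if no genotype consistent with his phenotype could produce a type AB child with a type AB mother.
Farhan (type O): no genotype consistent with that phenotype can produce a type-AB child with a type-AB mother.

Farhan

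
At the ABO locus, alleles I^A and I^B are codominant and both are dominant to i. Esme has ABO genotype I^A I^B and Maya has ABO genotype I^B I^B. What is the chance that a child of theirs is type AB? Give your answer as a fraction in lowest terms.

1/2

ABO cross I^A I^B × I^B I^B → offspring phenotypes: 1/2 B, 1/2 AB.
So P(type AB) = 1/2.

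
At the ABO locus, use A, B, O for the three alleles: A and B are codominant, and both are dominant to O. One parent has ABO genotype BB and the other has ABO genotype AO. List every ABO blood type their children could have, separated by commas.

Gametes from BB × AO give offspring ABO genotypes AB, BO, i.e. phenotypes B, AB.

B, AB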